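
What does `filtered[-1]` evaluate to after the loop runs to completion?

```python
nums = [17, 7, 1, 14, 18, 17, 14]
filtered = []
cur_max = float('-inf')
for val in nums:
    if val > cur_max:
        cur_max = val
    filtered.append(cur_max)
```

Let's trace through this code step by step.

Initialize: nums = [17, 7, 1, 14, 18, 17, 14]
Initialize: filtered = []
Initialize: cur_max = -inf
Entering loop: for val in nums:
After iteration 1: val = 17, filtered = [17], cur_max = 17
After iteration 2: val = 7, filtered = [17, 17], cur_max = 17
After iteration 3: val = 1, filtered = [17, 17, 17], cur_max = 17
After iteration 4: val = 14, filtered = [17, 17, 17, 17], cur_max = 17
After iteration 5: val = 18, filtered = [17, 17, 17, 17, 18], cur_max = 18
After iteration 6: val = 17, filtered = [17, 17, 17, 17, 18, 18], cur_max = 18
After iteration 7: val = 14, filtered = [17, 17, 17, 17, 18, 18, 18], cur_max = 18
Loop ends.
filtered[-1] = 18

Final answer: 18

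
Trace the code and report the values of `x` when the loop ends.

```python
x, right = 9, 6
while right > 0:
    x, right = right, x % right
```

Let's trace through this code step by step.

Initialize: x = 9
Initialize: right = 6
Entering loop: while right > 0:
After iteration 1: x = 6, right = 3
After iteration 2: x = 3, right = 0
Loop ends.

Final answer: 3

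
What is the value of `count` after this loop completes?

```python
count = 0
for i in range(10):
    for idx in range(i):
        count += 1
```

Let's trace through this code step by step.

Initialize: count = 0
Entering loop: for i in range(10):
After iteration 1: i = 0, count = 0
After iteration 2: i = 1, count = 1, idx = 0
After iteration 3: i = 2, count = 3, idx = 1
After iteration 4: i = 3, count = 6, idx = 2
After iteration 5: i = 4, count = 10, idx = 3
After iteration 6: i = 5, count = 15, idx = 4
After iteration 7: i = 6, count = 21, idx = 5
After iteration 8: i = 7, count = 28, idx = 6
After iteration 9: i = 8, count = 36, idx = 7
After iteration 10: i = 9, count = 45, idx = 8
Loop ends.

Final answer: 45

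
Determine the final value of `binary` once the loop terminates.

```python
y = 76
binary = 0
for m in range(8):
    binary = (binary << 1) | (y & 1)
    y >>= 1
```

Let's trace through this code step by step.

Initialize: y = 76
Initialize: binary = 0
Entering loop: for m in range(8):
After iteration 1: m = 0, y = 38, binary = 0
After iteration 2: m = 1, y = 19, binary = 0
After iteration 3: m = 2, y = 9, binary = 1
After iteration 4: m = 3, y = 4, binary = 3
After iteration 5: m = 4, y = 2, binary = 6
After iteration 6: m = 5, y = 1, binary = 12
After iteration 7: m = 6, y = 0, binary = 25
After iteration 8: m = 7, y = 0, binary = 50
Loop ends.

Final answer: 50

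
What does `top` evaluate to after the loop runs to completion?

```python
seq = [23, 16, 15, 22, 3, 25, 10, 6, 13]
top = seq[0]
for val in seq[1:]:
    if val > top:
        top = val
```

Let's trace through this code step by step.

Initialize: seq = [23, 16, 15, 22, 3, 25, 10, 6, 13]
Initialize: top = 23
Entering loop: for val in seq[1:]:
After iteration 1: val = 16, top = 23
After iteration 2: val = 15, top = 23
After iteration 3: val = 22, top = 23
After iteration 4: val = 3, top = 23
After iteration 5: val = 25, top = 25
After iteration 6: val = 10, top = 25
After iteration 7: val = 6, top = 25
After iteration 8: val = 13, top = 25
Loop ends.

Final answer: 25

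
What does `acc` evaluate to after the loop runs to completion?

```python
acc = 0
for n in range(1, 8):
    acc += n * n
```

Let's trace through this code step by step.

Initialize: acc = 0
Entering loop: for n in range(1, 8):
After iteration 1: n = 1, acc = 1
After iteration 2: n = 2, acc = 5
After iteration 3: n = 3, acc = 14
After iteration 4: n = 4, acc = 30
After iteration 5: n = 5, acc = 55
After iteration 6: n = 6, acc = 91
After iteration 7: n = 7, acc = 140
Loop ends.

Final answer: 140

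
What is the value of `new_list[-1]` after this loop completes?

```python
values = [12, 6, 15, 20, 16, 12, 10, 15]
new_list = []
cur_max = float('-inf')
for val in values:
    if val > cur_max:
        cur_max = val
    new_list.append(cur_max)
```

Let's trace through this code step by step.

Initialize: values = [12, 6, 15, 20, 16, 12, 10, 15]
Initialize: new_list = []
Initialize: cur_max = -inf
Entering loop: for val in values:
After iteration 1: val = 12, new_list = [12], cur_max = 12
After iteration 2: val = 6, new_list = [12, 12], cur_max = 12
After iteration 3: val = 15, new_list = [12, 12, 15], cur_max = 15
After iteration 4: val = 20, new_list = [12, 12, 15, 20], cur_max = 20
After iteration 5: val = 16, new_list = [12, 12, 15, 20, 20], cur_max = 20
After iteration 6: val = 12, new_list = [12, 12, 15, 20, 20, 20], cur_max = 20
After iteration 7: val = 10, new_list = [12, 12, 15, 20, 20, 20, 20], cur_max = 20
After iteration 8: val = 15, new_list = [12, 12, 15, 20, 20, 20, 20, 20], cur_max = 20
Loop ends.
new_list[-1] = 20

Final answer: 20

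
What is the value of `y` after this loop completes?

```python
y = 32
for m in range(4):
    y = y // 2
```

Let's trace through this code step by step.

Initialize: y = 32
Entering loop: for m in range(4):
After iteration 1: m = 0, y = 16
After iteration 2: m = 1, y = 8
After iteration 3: m = 2, y = 4
After iteration 4: m = 3, y = 2
Loop ends.

Final answer: 2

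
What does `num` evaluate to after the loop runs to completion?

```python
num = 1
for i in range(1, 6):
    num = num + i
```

Let's trace through this code step by step.

Initialize: num = 1
Entering loop: for i in range(1, 6):
After iteration 1: i = 1, num = 2
After iteration 2: i = 2, num = 4
After iteration 3: i = 3, num = 7
After iteration 4: i = 4, num = 11
After iteration 5: i = 5, num = 16
Loop ends.

Final answer: 16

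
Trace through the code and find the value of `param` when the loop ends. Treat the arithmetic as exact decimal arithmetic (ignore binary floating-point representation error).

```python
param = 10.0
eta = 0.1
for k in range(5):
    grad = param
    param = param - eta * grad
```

Let's trace through this code step by step.

Initialize: param = 10.0
Initialize: eta = 0.1
Entering loop: for k in range(5):
After iteration 1: k = 0, param = 9.0, grad = 10.0
After iteration 2: k = 1, param = 8.1, grad = 9.0
After iteration 3: k = 2, param = 7.29, grad = 8.1
After iteration 4: k = 3, param = 6.561, grad = 7.29
After iteration 5: k = 4, param = 5.9049, grad = 6.561
Loop ends.

Final answer: 5.9049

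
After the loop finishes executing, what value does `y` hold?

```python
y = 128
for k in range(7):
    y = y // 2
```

Let's trace through this code step by step.

Initialize: y = 128
Entering loop: for k in range(7):
After iteration 1: k = 0, y = 64
After iteration 2: k = 1, y = 32
After iteration 3: k = 2, y = 16
After iteration 4: k = 3, y = 8
After iteration 5: k = 4, y = 4
After iteration 6: k = 5, y = 2
After iteration 7: k = 6, y = 1
Loop ends.

Final answer: 1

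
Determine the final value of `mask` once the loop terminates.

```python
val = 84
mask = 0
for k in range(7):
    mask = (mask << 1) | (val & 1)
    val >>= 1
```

Let's trace through this code step by step.

Initialize: val = 84
Initialize: mask = 0
Entering loop: for k in range(7):
After iteration 1: k = 0, val = 42, mask = 0
After iteration 2: k = 1, val = 21, mask = 0
After iteration 3: k = 2, val = 10, mask = 1
After iteration 4: k = 3, val = 5, mask = 2
After iteration 5: k = 4, val = 2, mask = 5
After iteration 6: k = 5, val = 1, mask = 10
After iteration 7: k = 6, val = 0, mask = 21
Loop ends.

Final answer: 21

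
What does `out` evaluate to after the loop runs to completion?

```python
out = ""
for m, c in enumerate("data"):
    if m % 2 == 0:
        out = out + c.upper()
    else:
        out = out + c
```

Let's trace through this code step by step.

Initialize: out = ''
Entering loop: for m, c in enumerate("data"):
After iteration 1: m = 0, c = 'd', out = 'D'
After iteration 2: m = 1, c = 'a', out = 'Da'
After iteration 3: m = 2, c = 't', out = 'DaT'
After iteration 4: m = 3, c = 'a', out = 'DaTa'
Loop ends.

Final answer: 'DaTa'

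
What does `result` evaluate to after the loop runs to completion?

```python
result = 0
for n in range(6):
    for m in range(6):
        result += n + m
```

Let's trace through this code step by step.

Initialize: result = 0
Entering loop: for n in range(6):
After iteration 1: n = 0, result = 15
After iteration 2: n = 1, result = 36
After iteration 3: n = 2, result = 63
After iteration 4: n = 3, result = 96
After iteration 5: n = 4, result = 135
After iteration 6: n = 5, result = 180
Loop ends.

Final answer: 180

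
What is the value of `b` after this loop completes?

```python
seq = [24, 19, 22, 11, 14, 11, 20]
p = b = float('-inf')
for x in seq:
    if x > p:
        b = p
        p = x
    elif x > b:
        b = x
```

Let's trace through this code step by step.

Initialize: seq = [24, 19, 22, 11, 14, 11, 20]
Initialize: p = -inf
Initialize: b = -inf
Entering loop: for x in seq:
After iteration 1: x = 24, p = 24, b = -inf
After iteration 2: x = 19, p = 24, b = 19
After iteration 3: x = 22, p = 24, b = 22
After iteration 4: x = 11, p = 24, b = 22
After iteration 5: x = 14, p = 24, b = 22
After iteration 6: x = 11, p = 24, b = 22
After iteration 7: x = 20, p = 24, b = 22
Loop ends.

Final answer: 22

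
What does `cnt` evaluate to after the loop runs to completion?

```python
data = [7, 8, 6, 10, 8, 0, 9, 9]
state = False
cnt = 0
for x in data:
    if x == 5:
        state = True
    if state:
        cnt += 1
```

Let's trace through this code step by step.

Initialize: data = [7, 8, 6, 10, 8, 0, 9, 9]
Initialize: state = False
Initialize: cnt = 0
Entering loop: for x in data:
After iteration 1: x = 7, cnt = 0
After iteration 2: x = 8, cnt = 0
After iteration 3: x = 6, cnt = 0
After iteration 4: x = 10, cnt = 0
After iteration 5: x = 8, cnt = 0
After iteration 6: x = 0, cnt = 0
After iteration 7: x = 9, cnt = 0
After iteration 8: x = 9, cnt = 0
Loop ends.

Final answer: 0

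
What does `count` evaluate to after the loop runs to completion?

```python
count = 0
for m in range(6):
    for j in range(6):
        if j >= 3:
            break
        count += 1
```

Let's trace through this code step by step.

Initialize: count = 0
Entering loop: for m in range(6):
After iteration 1: m = 0, count = 3
After iteration 2: m = 1, count = 6
After iteration 3: m = 2, count = 9
After iteration 4: m = 3, count = 12
After iteration 5: m = 4, count = 15
After iteration 6: m = 5, count = 18
Loop ends.

Final answer: 18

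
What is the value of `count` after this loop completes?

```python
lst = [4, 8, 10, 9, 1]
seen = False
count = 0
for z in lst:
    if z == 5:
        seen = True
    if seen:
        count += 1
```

Let's trace through this code step by step.

Initialize: lst = [4, 8, 10, 9, 1]
Initialize: seen = False
Initialize: count = 0
Entering loop: for z in lst:
After iteration 1: z = 4, count = 0
After iteration 2: z = 8, count = 0
After iteration 3: z = 10, count = 0
After iteration 4: z = 9, count = 0
After iteration 5: z = 1, count = 0
Loop ends.

Final answer: 0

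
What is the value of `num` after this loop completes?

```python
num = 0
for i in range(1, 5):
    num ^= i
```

Let's trace through this code step by step.

Initialize: num = 0
Entering loop: for i in range(1, 5):
After iteration 1: i = 1, num = 1
After iteration 2: i = 2, num = 3
After iteration 3: i = 3, num = 0
After iteration 4: i = 4, num = 4
Loop ends.

Final answer: 4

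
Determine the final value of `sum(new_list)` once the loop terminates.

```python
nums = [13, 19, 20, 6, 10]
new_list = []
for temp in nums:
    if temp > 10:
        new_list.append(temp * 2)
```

Let's trace through this code step by step.

Initialize: nums = [13, 19, 20, 6, 10]
Initialize: new_list = []
Entering loop: for temp in nums:
After iteration 1: temp = 13, new_list = [26]
After iteration 2: temp = 19, new_list = [26, 38]
After iteration 3: temp = 20, new_list = [26, 38, 40]
After iteration 4: temp = 6, new_list = [26, 38, 40]
After iteration 5: temp = 10, new_list = [26, 38, 40]
Loop ends.
sum(new_list) = 104

Final answer: 104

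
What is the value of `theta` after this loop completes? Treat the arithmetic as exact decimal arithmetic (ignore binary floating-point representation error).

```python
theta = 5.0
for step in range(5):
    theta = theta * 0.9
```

Let's trace through this code step by step.

Initialize: theta = 5.0
Entering loop: for step in range(5):
After iteration 1: step = 0, theta = 4.5
After iteration 2: step = 1, theta = 4.05
After iteration 3: step = 2, theta = 3.645
After iteration 4: step = 3, theta = 3.2805
After iteration 5: step = 4, theta = 2.95245
Loop ends.

Final answer: 2.95245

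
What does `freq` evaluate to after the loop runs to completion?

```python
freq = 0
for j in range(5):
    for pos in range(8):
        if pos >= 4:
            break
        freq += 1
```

Let's trace through this code step by step.

Initialize: freq = 0
Entering loop: for j in range(5):
After iteration 1: j = 0, freq = 4
After iteration 2: j = 1, freq = 8
After iteration 3: j = 2, freq = 12
After iteration 4: j = 3, freq = 16
After iteration 5: j = 4, freq = 20
Loop ends.

Final answer: 20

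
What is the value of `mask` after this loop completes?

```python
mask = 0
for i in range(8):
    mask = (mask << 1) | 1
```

Let's trace through this code step by step.

Initialize: mask = 0
Entering loop: for i in range(8):
After iteration 1: i = 0, mask = 1
After iteration 2: i = 1, mask = 3
After iteration 3: i = 2, mask = 7
After iteration 4: i = 3, mask = 15
After iteration 5: i = 4, mask = 31
After iteration 6: i = 5, mask = 63
After iteration 7: i = 6, mask = 127
After iteration 8: i = 7, mask = 255
Loop ends.

Final answer: 255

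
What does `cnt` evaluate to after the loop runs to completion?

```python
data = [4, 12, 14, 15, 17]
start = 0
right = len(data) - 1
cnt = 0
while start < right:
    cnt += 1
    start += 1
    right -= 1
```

Let's trace through this code step by step.

Initialize: data = [4, 12, 14, 15, 17]
Initialize: start = 0
Initialize: right = 4
Initialize: cnt = 0
Entering loop: while start < right:
After iteration 1: start = 1, right = 3, cnt = 1
After iteration 2: start = 2, right = 2, cnt = 2
Loop ends.

Final answer: 2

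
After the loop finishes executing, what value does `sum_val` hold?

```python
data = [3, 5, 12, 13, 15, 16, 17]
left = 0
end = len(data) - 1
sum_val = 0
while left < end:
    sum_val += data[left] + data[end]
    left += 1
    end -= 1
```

Let's trace through this code step by step.

Initialize: data = [3, 5, 12, 13, 15, 16, 17]
Initialize: left = 0
Initialize: end = 6
Initialize: sum_val = 0
Entering loop: while left < end:
After iteration 1: left = 1, end = 5, sum_val = 20
After iteration 2: left = 2, end = 4, sum_val = 41
After iteration 3: left = 3, end = 3, sum_val = 68
Loop ends.

Final answer: 68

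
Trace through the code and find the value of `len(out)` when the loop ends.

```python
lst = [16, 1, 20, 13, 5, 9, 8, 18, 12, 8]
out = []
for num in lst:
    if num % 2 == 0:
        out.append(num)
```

Let's trace through this code step by step.

Initialize: lst = [16, 1, 20, 13, 5, 9, 8, 18, 12, 8]
Initialize: out = []
Entering loop: for num in lst:
After iteration 1: num = 16, out = [16]
After iteration 2: num = 1, out = [16]
After iteration 3: num = 20, out = [16, 20]
After iteration 4: num = 13, out = [16, 20]
After iteration 5: num = 5, out = [16, 20]
After iteration 6: num = 9, out = [16, 20]
After iteration 7: num = 8, out = [16, 20, 8]
After iteration 8: num = 18, out = [16, 20, 8, 18]
After iteration 9: num = 12, out = [16, 20, 8, 18, 12]
After iteration 10: num = 8, out = [16, 20, 8, 18, 12, 8]
Loop ends.
len(out) = 6

Final answer: 6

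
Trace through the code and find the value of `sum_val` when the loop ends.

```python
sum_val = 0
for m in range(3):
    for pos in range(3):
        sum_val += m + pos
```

Let's trace through this code step by step.

Initialize: sum_val = 0
Entering loop: for m in range(3):
After iteration 1: m = 0, sum_val = 3
After iteration 2: m = 1, sum_val = 9
After iteration 3: m = 2, sum_val = 18
Loop ends.

Final answer: 18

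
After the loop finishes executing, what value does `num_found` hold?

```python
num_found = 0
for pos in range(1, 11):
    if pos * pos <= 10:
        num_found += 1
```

Let's trace through this code step by step.

Initialize: num_found = 0
Entering loop: for pos in range(1, 11):
After iteration 1: pos = 1, num_found = 1
After iteration 2: pos = 2, num_found = 2
After iteration 3: pos = 3, num_found = 3
After iteration 4: pos = 4, num_found = 3
After iteration 5: pos = 5, num_found = 3
After iteration 6: pos = 6, num_found = 3
After iteration 7: pos = 7, num_found = 3
After iteration 8: pos = 8, num_found = 3
After iteration 9: pos = 9, num_found = 3
After iteration 10: pos = 10, num_found = 3
Loop ends.

Final answer: 3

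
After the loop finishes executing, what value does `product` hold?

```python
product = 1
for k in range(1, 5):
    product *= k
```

Let's trace through this code step by step.

Initialize: product = 1
Entering loop: for k in range(1, 5):
After iteration 1: k = 1, product = 1
After iteration 2: k = 2, product = 2
After iteration 3: k = 3, product = 6
After iteration 4: k = 4, product = 24
Loop ends.

Final answer: 24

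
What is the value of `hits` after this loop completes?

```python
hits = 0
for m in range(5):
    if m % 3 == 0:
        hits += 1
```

Let's trace through this code step by step.

Initialize: hits = 0
Entering loop: for m in range(5):
After iteration 1: m = 0, hits = 1
After iteration 2: m = 1, hits = 1
After iteration 3: m = 2, hits = 1
After iteration 4: m = 3, hits = 2
After iteration 5: m = 4, hits = 2
Loop ends.

Final answer: 2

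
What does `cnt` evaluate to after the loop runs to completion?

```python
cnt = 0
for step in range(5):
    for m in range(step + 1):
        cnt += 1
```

Let's trace through this code step by step.

Initialize: cnt = 0
Entering loop: for step in range(5):
After iteration 1: step = 0, cnt = 1, m = 0
After iteration 2: step = 1, cnt = 3, m = 1
After iteration 3: step = 2, cnt = 6, m = 2
After iteration 4: step = 3, cnt = 10, m = 3
After iteration 5: step = 4, cnt = 15, m = 4
Loop ends.

Final answer: 15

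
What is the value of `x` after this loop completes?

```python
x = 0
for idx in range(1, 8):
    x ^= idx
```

Let's trace through this code step by step.

Initialize: x = 0
Entering loop: for idx in range(1, 8):
After iteration 1: idx = 1, x = 1
After iteration 2: idx = 2, x = 3
After iteration 3: idx = 3, x = 0
After iteration 4: idx = 4, x = 4
After iteration 5: idx = 5, x = 1
After iteration 6: idx = 6, x = 7
After iteration 7: idx = 7, x = 0
Loop ends.

Final answer: 0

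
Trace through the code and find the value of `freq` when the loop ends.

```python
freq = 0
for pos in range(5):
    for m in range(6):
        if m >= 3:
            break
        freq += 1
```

Let's trace through this code step by step.

Initialize: freq = 0
Entering loop: for pos in range(5):
After iteration 1: pos = 0, freq = 3
After iteration 2: pos = 1, freq = 6
After iteration 3: pos = 2, freq = 9
After iteration 4: pos = 3, freq = 12
After iteration 5: pos = 4, freq = 15
Loop ends.

Final answer: 15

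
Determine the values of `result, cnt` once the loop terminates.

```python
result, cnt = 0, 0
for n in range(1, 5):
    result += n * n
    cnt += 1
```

Let's trace through this code step by step.

Initialize: result = 0
Initialize: cnt = 0
Entering loop: for n in range(1, 5):
After iteration 1: n = 1, result = 1, cnt = 1
After iteration 2: n = 2, result = 5, cnt = 2
After iteration 3: n = 3, result = 14, cnt = 3
After iteration 4: n = 4, result = 30, cnt = 4
Loop ends.

Final answer: 30, 4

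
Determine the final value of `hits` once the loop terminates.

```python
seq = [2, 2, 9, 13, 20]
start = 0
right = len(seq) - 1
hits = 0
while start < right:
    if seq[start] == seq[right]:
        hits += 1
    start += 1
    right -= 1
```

Let's trace through this code step by step.

Initialize: seq = [2, 2, 9, 13, 20]
Initialize: start = 0
Initialize: right = 4
Initialize: hits = 0
Entering loop: while start < right:
After iteration 1: start = 1, right = 3, hits = 0
After iteration 2: start = 2, right = 2, hits = 0
Loop ends.

Final answer: 0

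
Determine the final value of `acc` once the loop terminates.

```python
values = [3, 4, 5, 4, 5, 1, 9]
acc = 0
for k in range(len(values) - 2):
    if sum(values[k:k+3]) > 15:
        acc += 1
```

Let's trace through this code step by step.

Initialize: values = [3, 4, 5, 4, 5, 1, 9]
Initialize: acc = 0
Entering loop: for k in range(len(values) - 2):
After iteration 1: k = 0, acc = 0
After iteration 2: k = 1, acc = 0
After iteration 3: k = 2, acc = 0
After iteration 4: k = 3, acc = 0
After iteration 5: k = 4, acc = 0
Loop ends.

Final answer: 0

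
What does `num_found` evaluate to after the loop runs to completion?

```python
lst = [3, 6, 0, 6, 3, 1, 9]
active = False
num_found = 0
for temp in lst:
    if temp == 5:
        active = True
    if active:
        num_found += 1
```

Let's trace through this code step by step.

Initialize: lst = [3, 6, 0, 6, 3, 1, 9]
Initialize: active = False
Initialize: num_found = 0
Entering loop: for temp in lst:
After iteration 1: temp = 3, num_found = 0
After iteration 2: temp = 6, num_found = 0
After iteration 3: temp = 0, num_found = 0
After iteration 4: temp = 6, num_found = 0
After iteration 5: temp = 3, num_found = 0
After iteration 6: temp = 1, num_found = 0
After iteration 7: temp = 9, num_found = 0
Loop ends.

Final answer: 0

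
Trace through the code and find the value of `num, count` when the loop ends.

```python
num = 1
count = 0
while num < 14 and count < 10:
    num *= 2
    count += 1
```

Let's trace through this code step by step.

Initialize: num = 1
Initialize: count = 0
Entering loop: while num < 14 and count < 10:
After iteration 1: num = 2, count = 1
After iteration 2: num = 4, count = 2
After iteration 3: num = 8, count = 3
After iteration 4: num = 16, count = 4
Loop ends.

Final answer: 16, 4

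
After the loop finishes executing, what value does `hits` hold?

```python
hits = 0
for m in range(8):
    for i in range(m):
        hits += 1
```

Let's trace through this code step by step.

Initialize: hits = 0
Entering loop: for m in range(8):
After iteration 1: m = 0, hits = 0
After iteration 2: m = 1, hits = 1, i = 0
After iteration 3: m = 2, hits = 3, i = 1
After iteration 4: m = 3, hits = 6, i = 2
After iteration 5: m = 4, hits = 10, i = 3
After iteration 6: m = 5, hits = 15, i = 4
After iteration 7: m = 6, hits = 21, i = 5
After iteration 8: m = 7, hits = 28, i = 6
Loop ends.

Final answer: 28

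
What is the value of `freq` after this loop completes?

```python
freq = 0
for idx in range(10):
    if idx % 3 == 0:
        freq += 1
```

Let's trace through this code step by step.

Initialize: freq = 0
Entering loop: for idx in range(10):
After iteration 1: idx = 0, freq = 1
After iteration 2: idx = 1, freq = 1
After iteration 3: idx = 2, freq = 1
After iteration 4: idx = 3, freq = 2
After iteration 5: idx = 4, freq = 2
After iteration 6: idx = 5, freq = 2
After iteration 7: idx = 6, freq = 3
After iteration 8: idx = 7, freq = 3
After iteration 9: idx = 8, freq = 3
After iteration 10: idx = 9, freq = 4
Loop ends.

Final answer: 4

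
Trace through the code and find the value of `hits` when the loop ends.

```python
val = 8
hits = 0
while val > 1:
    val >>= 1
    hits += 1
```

Let's trace through this code step by step.

Initialize: val = 8
Initialize: hits = 0
Entering loop: while val > 1:
After iteration 1: val = 4, hits = 1
After iteration 2: val = 2, hits = 2
After iteration 3: val = 1, hits = 3
Loop ends.

Final answer: 3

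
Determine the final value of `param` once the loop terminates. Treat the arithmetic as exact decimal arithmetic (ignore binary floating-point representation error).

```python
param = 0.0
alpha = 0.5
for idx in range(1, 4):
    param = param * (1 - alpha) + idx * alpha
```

Let's trace through this code step by step.

Initialize: param = 0.0
Initialize: alpha = 0.5
Entering loop: for idx in range(1, 4):
After iteration 1: idx = 1, param = 0.5
After iteration 2: idx = 2, param = 1.25
After iteration 3: idx = 3, param = 2.125
Loop ends.

Final answer: 2.125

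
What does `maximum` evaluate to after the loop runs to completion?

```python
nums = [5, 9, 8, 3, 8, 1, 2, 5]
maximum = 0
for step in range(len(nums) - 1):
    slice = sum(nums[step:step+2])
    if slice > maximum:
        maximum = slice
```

Let's trace through this code step by step.

Initialize: nums = [5, 9, 8, 3, 8, 1, 2, 5]
Initialize: maximum = 0
Entering loop: for step in range(len(nums) - 1):
After iteration 1: step = 0, maximum = 14, slice = 14
After iteration 2: step = 1, maximum = 17, slice = 17
After iteration 3: step = 2, maximum = 17, slice = 11
After iteration 4: step = 3, maximum = 17, slice = 11
After iteration 5: step = 4, maximum = 17, slice = 9
After iteration 6: step = 5, maximum = 17, slice = 3
After iteration 7: step = 6, maximum = 17, slice = 7
Loop ends.

Final answer: 17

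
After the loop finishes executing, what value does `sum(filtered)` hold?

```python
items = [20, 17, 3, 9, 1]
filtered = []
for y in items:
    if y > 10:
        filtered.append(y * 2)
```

Let's trace through this code step by step.

Initialize: items = [20, 17, 3, 9, 1]
Initialize: filtered = []
Entering loop: for y in items:
After iteration 1: y = 20, filtered = [40]
After iteration 2: y = 17, filtered = [40, 34]
After iteration 3: y = 3, filtered = [40, 34]
After iteration 4: y = 9, filtered = [40, 34]
After iteration 5: y = 1, filtered = [40, 34]
Loop ends.
sum(filtered) = 74

Final answer: 74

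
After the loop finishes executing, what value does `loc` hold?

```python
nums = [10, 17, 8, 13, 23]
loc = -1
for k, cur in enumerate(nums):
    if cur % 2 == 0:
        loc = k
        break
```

Let's trace through this code step by step.

Initialize: nums = [10, 17, 8, 13, 23]
Initialize: loc = -1
Entering loop: for k, cur in enumerate(nums):
After iteration 1: k = 0, cur = 10, loc = 0
Loop ends.

Final answer: 0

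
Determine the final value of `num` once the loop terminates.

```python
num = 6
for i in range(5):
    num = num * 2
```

Let's trace through this code step by step.

Initialize: num = 6
Entering loop: for i in range(5):
After iteration 1: i = 0, num = 12
After iteration 2: i = 1, num = 24
After iteration 3: i = 2, num = 48
After iteration 4: i = 3, num = 96
After iteration 5: i = 4, num = 192
Loop ends.

Final answer: 192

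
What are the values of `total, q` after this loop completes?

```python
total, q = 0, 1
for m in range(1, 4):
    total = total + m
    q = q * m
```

Let's trace through this code step by step.

Initialize: total = 0
Initialize: q = 1
Entering loop: for m in range(1, 4):
After iteration 1: m = 1, total = 1, q = 1
After iteration 2: m = 2, total = 3, q = 2
After iteration 3: m = 3, total = 6, q = 6
Loop ends.

Final answer: 6, 6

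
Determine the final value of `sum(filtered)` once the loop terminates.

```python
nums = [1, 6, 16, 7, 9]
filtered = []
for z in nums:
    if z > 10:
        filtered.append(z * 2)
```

Let's trace through this code step by step.

Initialize: nums = [1, 6, 16, 7, 9]
Initialize: filtered = []
Entering loop: for z in nums:
After iteration 1: z = 1, filtered = []
After iteration 2: z = 6, filtered = []
After iteration 3: z = 16, filtered = [32]
After iteration 4: z = 7, filtered = [32]
After iteration 5: z = 9, filtered = [32]
Loop ends.
sum(filtered) = 32

Final answer: 32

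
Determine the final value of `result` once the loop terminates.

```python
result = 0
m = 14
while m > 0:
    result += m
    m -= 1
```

Let's trace through this code step by step.

Initialize: result = 0
Initialize: m = 14
Entering loop: while m > 0:
After iteration 1: result = 14, m = 13
After iteration 2: result = 27, m = 12
After iteration 3: result = 39, m = 11
After iteration 4: result = 50, m = 10
After iteration 5: result = 60, m = 9
After iteration 6: result = 69, m = 8
After iteration 7: result = 77, m = 7
After iteration 8: result = 84, m = 6
After iteration 9: result = 90, m = 5
After iteration 10: result = 95, m = 4
After iteration 11: result = 99, m = 3
After iteration 12: result = 102, m = 2
After iteration 13: result = 104, m = 1
After iteration 14: result = 105, m = 0
Loop ends.

Final answer: 105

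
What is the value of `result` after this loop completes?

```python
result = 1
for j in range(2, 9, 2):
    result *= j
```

Let's trace through this code step by step.

Initialize: result = 1
Entering loop: for j in range(2, 9, 2):
After iteration 1: j = 2, result = 2
After iteration 2: j = 4, result = 8
After iteration 3: j = 6, result = 48
After iteration 4: j = 8, result = 384
Loop ends.

Final answer: 384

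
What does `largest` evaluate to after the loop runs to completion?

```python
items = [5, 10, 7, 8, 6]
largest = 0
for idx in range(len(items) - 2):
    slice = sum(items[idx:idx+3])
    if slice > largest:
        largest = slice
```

Let's trace through this code step by step.

Initialize: items = [5, 10, 7, 8, 6]
Initialize: largest = 0
Entering loop: for idx in range(len(items) - 2):
After iteration 1: idx = 0, largest = 22, slice = 22
After iteration 2: idx = 1, largest = 25, slice = 25
After iteration 3: idx = 2, largest = 25, slice = 21
Loop ends.

Final answer: 25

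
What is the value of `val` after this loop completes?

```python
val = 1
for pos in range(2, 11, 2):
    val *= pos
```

Let's trace through this code step by step.

Initialize: val = 1
Entering loop: for pos in range(2, 11, 2):
After iteration 1: pos = 2, val = 2
After iteration 2: pos = 4, val = 8
After iteration 3: pos = 6, val = 48
After iteration 4: pos = 8, val = 384
After iteration 5: pos = 10, val = 3840
Loop ends.

Final answer: 3840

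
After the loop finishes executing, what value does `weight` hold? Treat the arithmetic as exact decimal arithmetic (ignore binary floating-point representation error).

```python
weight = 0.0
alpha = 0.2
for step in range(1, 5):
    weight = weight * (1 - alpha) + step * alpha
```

Let's trace through this code step by step.

Initialize: weight = 0.0
Initialize: alpha = 0.2
Entering loop: for step in range(1, 5):
After iteration 1: step = 1, weight = 0.2
After iteration 2: step = 2, weight = 0.56
After iteration 3: step = 3, weight = 1.048
After iteration 4: step = 4, weight = 1.6384
Loop ends.

Final answer: 1.6384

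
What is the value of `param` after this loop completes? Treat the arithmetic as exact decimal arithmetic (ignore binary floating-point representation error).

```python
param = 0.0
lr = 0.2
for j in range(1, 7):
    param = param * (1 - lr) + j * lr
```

Let's trace through this code step by step.

Initialize: param = 0.0
Initialize: lr = 0.2
Entering loop: for j in range(1, 7):
After iteration 1: j = 1, param = 0.2
After iteration 2: j = 2, param = 0.56
After iteration 3: j = 3, param = 1.048
After iteration 4: j = 4, param = 1.6384
After iteration 5: j = 5, param = 2.31072
After iteration 6: j = 6, param = 3.048576
Loop ends.

Final answer: 3.048576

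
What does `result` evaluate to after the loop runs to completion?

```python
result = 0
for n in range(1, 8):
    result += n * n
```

Let's trace through this code step by step.

Initialize: result = 0
Entering loop: for n in range(1, 8):
After iteration 1: n = 1, result = 1
After iteration 2: n = 2, result = 5
After iteration 3: n = 3, result = 14
After iteration 4: n = 4, result = 30
After iteration 5: n = 5, result = 55
After iteration 6: n = 6, result = 91
After iteration 7: n = 7, result = 140
Loop ends.

Final answer: 140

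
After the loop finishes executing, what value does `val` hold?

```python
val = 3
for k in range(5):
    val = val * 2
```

Let's trace through this code step by step.

Initialize: val = 3
Entering loop: for k in range(5):
After iteration 1: k = 0, val = 6
After iteration 2: k = 1, val = 12
After iteration 3: k = 2, val = 24
After iteration 4: k = 3, val = 48
After iteration 5: k = 4, val = 96
Loop ends.

Final answer: 96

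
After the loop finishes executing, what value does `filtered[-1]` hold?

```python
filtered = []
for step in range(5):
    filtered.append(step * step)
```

Let's trace through this code step by step.

Initialize: filtered = []
Entering loop: for step in range(5):
After iteration 1: step = 0, filtered = [0]
After iteration 2: step = 1, filtered = [0, 1]
After iteration 3: step = 2, filtered = [0, 1, 4]
After iteration 4: step = 3, filtered = [0, 1, 4, 9]
After iteration 5: step = 4, filtered = [0, 1, 4, 9, 16]
Loop ends.
filtered[-1] = 16

Final answer: 16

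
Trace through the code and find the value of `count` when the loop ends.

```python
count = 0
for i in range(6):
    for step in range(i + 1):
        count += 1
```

Let's trace through this code step by step.

Initialize: count = 0
Entering loop: for i in range(6):
After iteration 1: i = 0, count = 1, step = 0
After iteration 2: i = 1, count = 3, step = 1
After iteration 3: i = 2, count = 6, step = 2
After iteration 4: i = 3, count = 10, step = 3
After iteration 5: i = 4, count = 15, step = 4
After iteration 6: i = 5, count = 21, step = 5
Loop ends.

Final answer: 21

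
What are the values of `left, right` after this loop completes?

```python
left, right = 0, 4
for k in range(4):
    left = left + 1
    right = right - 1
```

Let's trace through this code step by step.

Initialize: left = 0
Initialize: right = 4
Entering loop: for k in range(4):
After iteration 1: k = 0, left = 1, right = 3
After iteration 2: k = 1, left = 2, right = 2
After iteration 3: k = 2, left = 3, right = 1
After iteration 4: k = 3, left = 4, right = 0
Loop ends.

Final answer: 4, 0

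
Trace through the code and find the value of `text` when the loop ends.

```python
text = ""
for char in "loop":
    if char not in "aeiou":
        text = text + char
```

Let's trace through this code step by step.

Initialize: text = ''
Entering loop: for char in "loop":
After iteration 1: char = 'l', text = 'l'
After iteration 2: char = 'o', text = 'l'
After iteration 3: char = 'o', text = 'l'
After iteration 4: char = 'p', text = 'lp'
Loop ends.

Final answer: 'lp'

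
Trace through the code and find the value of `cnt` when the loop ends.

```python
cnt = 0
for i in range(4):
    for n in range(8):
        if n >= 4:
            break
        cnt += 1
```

Let's trace through this code step by step.

Initialize: cnt = 0
Entering loop: for i in range(4):
After iteration 1: i = 0, cnt = 4
After iteration 2: i = 1, cnt = 8
After iteration 3: i = 2, cnt = 12
After iteration 4: i = 3, cnt = 16
Loop ends.

Final answer: 16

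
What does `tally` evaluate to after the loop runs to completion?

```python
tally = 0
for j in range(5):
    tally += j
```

Let's trace through this code step by step.

Initialize: tally = 0
Entering loop: for j in range(5):
After iteration 1: j = 0, tally = 0
After iteration 2: j = 1, tally = 1
After iteration 3: j = 2, tally = 3
After iteration 4: j = 3, tally = 6
After iteration 5: j = 4, tally = 10
Loop ends.

Final answer: 10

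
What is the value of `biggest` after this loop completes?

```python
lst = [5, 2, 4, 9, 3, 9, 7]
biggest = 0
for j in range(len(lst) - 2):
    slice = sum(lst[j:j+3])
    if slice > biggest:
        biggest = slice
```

Let's trace through this code step by step.

Initialize: lst = [5, 2, 4, 9, 3, 9, 7]
Initialize: biggest = 0
Entering loop: for j in range(len(lst) - 2):
After iteration 1: j = 0, biggest = 11, slice = 11
After iteration 2: j = 1, biggest = 15, slice = 15
After iteration 3: j = 2, biggest = 16, slice = 16
After iteration 4: j = 3, biggest = 21, slice = 21
After iteration 5: j = 4, biggest = 21, slice = 19
Loop ends.

Final answer: 21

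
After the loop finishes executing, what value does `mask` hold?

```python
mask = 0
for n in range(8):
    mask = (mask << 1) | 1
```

Let's trace through this code step by step.

Initialize: mask = 0
Entering loop: for n in range(8):
After iteration 1: n = 0, mask = 1
After iteration 2: n = 1, mask = 3
After iteration 3: n = 2, mask = 7
After iteration 4: n = 3, mask = 15
After iteration 5: n = 4, mask = 31
After iteration 6: n = 5, mask = 63
After iteration 7: n = 6, mask = 127
After iteration 8: n = 7, mask = 255
Loop ends.

Final answer: 255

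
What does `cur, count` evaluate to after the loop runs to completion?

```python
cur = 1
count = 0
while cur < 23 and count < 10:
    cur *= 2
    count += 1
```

Let's trace through this code step by step.

Initialize: cur = 1
Initialize: count = 0
Entering loop: while cur < 23 and count < 10:
After iteration 1: cur = 2, count = 1
After iteration 2: cur = 4, count = 2
After iteration 3: cur = 8, count = 3
After iteration 4: cur = 16, count = 4
After iteration 5: cur = 32, count = 5
Loop ends.

Final answer: 32, 5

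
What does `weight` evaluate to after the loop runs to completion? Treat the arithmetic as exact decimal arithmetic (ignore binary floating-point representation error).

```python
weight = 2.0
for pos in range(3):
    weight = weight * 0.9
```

Let's trace through this code step by step.

Initialize: weight = 2.0
Entering loop: for pos in range(3):
After iteration 1: pos = 0, weight = 1.8
After iteration 2: pos = 1, weight = 1.62
After iteration 3: pos = 2, weight = 1.458
Loop ends.

Final answer: 1.458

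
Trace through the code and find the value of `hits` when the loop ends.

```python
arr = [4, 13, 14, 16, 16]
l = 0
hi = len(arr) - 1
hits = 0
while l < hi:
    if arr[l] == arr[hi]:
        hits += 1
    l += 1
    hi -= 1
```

Let's trace through this code step by step.

Initialize: arr = [4, 13, 14, 16, 16]
Initialize: l = 0
Initialize: hi = 4
Initialize: hits = 0
Entering loop: while l < hi:
After iteration 1: l = 1, hi = 3, hits = 0
After iteration 2: l = 2, hi = 2, hits = 0
Loop ends.

Final answer: 0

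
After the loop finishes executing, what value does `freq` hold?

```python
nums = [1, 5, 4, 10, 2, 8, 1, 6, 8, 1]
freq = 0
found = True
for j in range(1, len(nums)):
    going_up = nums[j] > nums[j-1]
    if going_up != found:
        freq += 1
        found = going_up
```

Let's trace through this code step by step.

Initialize: nums = [1, 5, 4, 10, 2, 8, 1, 6, 8, 1]
Initialize: freq = 0
Initialize: found = True
Entering loop: for j in range(1, len(nums)):
After iteration 1: j = 1, freq = 0, found = True, going_up = True
After iteration 2: j = 2, freq = 1, found = False, going_up = False
After iteration 3: j = 3, freq = 2, found = True, going_up = True
After iteration 4: j = 4, freq = 3, found = False, going_up = False
After iteration 5: j = 5, freq = 4, found = True, going_up = True
After iteration 6: j = 6, freq = 5, found = False, going_up = False
After iteration 7: j = 7, freq = 6, found = True, going_up = True
After iteration 8: j = 8, freq = 6, found = True, going_up = True
After iteration 9: j = 9, freq = 7, found = False, going_up = False
Loop ends.

Final answer: 7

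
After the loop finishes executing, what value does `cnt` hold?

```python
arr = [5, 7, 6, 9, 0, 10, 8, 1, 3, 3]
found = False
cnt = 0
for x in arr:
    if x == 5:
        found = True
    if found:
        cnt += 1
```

Let's trace through this code step by step.

Initialize: arr = [5, 7, 6, 9, 0, 10, 8, 1, 3, 3]
Initialize: found = False
Initialize: cnt = 0
Entering loop: for x in arr:
After iteration 1: x = 5, found = True, cnt = 1
After iteration 2: x = 7, found = True, cnt = 2
After iteration 3: x = 6, found = True, cnt = 3
After iteration 4: x = 9, found = True, cnt = 4
After iteration 5: x = 0, found = True, cnt = 5
After iteration 6: x = 10, found = True, cnt = 6
After iteration 7: x = 8, found = True, cnt = 7
After iteration 8: x = 1, found = True, cnt = 8
After iteration 9: x = 3, found = True, cnt = 9
After iteration 10: x = 3, found = True, cnt = 10
Loop ends.

Final answer: 10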